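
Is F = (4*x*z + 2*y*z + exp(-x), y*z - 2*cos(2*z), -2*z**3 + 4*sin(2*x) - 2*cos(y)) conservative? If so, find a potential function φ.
No, ∇×F = (-y + 2*sin(y) - 4*sin(2*z), 4*x + 2*y - 8*cos(2*x), -2*z) ≠ 0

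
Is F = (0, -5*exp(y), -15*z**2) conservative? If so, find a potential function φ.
Yes, F is conservative. φ = -5*z**3 - 5*exp(y)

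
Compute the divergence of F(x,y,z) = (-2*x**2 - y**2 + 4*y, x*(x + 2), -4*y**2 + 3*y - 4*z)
-4*x - 4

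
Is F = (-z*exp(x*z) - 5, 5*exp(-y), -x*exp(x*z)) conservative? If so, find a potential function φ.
Yes, F is conservative. φ = -5*x - exp(x*z) - 5*exp(-y)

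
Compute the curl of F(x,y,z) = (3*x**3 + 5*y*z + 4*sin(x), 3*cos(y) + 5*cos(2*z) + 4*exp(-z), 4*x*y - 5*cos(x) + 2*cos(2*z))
(4*x + 10*sin(2*z) + 4*exp(-z), y - 5*sin(x), -5*z)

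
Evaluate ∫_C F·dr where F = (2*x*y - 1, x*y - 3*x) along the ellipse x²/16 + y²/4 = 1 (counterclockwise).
-24*pi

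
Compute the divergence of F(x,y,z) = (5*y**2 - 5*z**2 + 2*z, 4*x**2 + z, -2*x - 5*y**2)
0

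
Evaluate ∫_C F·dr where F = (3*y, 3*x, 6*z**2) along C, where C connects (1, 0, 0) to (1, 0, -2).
-16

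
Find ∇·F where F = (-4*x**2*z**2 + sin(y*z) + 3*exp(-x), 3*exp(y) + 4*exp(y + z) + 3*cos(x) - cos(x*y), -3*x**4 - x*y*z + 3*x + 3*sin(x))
-x*y - 8*x*z**2 + x*sin(x*y) + 3*exp(y) + 4*exp(y + z) - 3*exp(-x)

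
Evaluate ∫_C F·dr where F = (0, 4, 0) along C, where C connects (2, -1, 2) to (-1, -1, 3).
0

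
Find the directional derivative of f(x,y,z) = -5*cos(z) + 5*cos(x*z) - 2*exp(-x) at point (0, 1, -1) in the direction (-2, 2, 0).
-sqrt(2)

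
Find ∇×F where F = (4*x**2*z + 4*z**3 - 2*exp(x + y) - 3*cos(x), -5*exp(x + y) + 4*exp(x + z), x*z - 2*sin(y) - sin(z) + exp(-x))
(-4*exp(x + z) - 2*cos(y), 4*x**2 + 12*z**2 - z + exp(-x), -3*exp(x + y) + 4*exp(x + z))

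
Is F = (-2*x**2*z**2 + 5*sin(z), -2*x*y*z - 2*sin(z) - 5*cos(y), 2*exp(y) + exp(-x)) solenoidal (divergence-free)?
No, ∇·F = -4*x*z**2 - 2*x*z + 5*sin(y)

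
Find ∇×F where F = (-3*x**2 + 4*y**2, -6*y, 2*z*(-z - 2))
(0, 0, -8*y)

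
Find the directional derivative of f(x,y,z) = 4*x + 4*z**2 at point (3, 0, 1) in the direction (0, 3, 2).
16*sqrt(13)/13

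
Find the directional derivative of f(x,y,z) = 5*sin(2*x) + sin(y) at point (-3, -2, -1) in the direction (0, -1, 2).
-sqrt(5)*cos(2)/5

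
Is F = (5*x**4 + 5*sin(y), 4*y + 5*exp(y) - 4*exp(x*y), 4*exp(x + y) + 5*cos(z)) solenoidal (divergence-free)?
No, ∇·F = 20*x**3 - 4*x*exp(x*y) + 5*exp(y) - 5*sin(z) + 4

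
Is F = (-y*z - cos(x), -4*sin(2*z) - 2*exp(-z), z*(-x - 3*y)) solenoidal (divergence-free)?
No, ∇·F = -x - 3*y + sin(x)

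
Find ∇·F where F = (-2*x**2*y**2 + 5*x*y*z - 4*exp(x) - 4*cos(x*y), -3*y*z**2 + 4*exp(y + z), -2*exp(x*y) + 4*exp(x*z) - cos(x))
-4*x*y**2 + 4*x*exp(x*z) + 5*y*z + 4*y*sin(x*y) - 3*z**2 - 4*exp(x) + 4*exp(y + z)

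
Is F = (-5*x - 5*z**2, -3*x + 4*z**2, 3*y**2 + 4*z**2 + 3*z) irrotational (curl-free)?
No, ∇×F = (6*y - 8*z, -10*z, -3)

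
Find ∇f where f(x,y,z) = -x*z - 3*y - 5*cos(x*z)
(z*(5*sin(x*z) - 1), -3, x*(5*sin(x*z) - 1))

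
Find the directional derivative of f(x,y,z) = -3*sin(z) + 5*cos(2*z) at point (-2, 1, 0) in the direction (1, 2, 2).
-2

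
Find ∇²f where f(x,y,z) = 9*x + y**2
2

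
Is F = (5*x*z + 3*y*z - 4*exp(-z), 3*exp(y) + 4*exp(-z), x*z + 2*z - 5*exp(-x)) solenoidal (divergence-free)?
No, ∇·F = x + 5*z + 3*exp(y) + 2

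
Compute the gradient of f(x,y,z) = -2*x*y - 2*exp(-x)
(-2*y + 2*exp(-x), -2*x, 0)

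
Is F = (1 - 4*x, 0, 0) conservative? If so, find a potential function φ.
Yes, F is conservative. φ = x*(1 - 2*x)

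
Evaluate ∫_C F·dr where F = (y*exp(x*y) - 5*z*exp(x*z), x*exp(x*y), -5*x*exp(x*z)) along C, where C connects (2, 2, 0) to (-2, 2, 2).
-exp(4) - 4*exp(-4) + 5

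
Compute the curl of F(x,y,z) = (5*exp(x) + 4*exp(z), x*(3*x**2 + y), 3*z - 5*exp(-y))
(5*exp(-y), 4*exp(z), 9*x**2 + y)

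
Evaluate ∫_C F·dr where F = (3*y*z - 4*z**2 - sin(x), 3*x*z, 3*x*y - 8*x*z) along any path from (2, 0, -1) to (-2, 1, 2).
28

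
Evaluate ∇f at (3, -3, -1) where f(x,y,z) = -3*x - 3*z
(-3, 0, -3)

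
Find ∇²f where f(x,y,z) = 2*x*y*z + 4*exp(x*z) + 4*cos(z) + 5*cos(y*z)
4*x**2*exp(x*z) - 5*y**2*cos(y*z) + 4*z**2*exp(x*z) - 5*z**2*cos(y*z) - 4*cos(z)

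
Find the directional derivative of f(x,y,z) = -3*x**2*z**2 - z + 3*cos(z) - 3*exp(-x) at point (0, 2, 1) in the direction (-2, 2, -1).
-5/3 + sin(1)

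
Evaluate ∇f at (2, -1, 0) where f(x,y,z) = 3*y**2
(0, -6, 0)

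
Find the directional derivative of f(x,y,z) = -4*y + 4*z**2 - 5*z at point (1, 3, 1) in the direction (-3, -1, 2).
5*sqrt(14)/7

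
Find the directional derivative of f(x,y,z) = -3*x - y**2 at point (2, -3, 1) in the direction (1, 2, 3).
9*sqrt(14)/14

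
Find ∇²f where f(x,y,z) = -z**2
-2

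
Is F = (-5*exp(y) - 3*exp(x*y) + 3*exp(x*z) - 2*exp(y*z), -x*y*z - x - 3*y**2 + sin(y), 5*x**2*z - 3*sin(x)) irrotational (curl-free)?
No, ∇×F = (x*y, -10*x*z + 3*x*exp(x*z) - 2*y*exp(y*z) + 3*cos(x), 3*x*exp(x*y) - y*z + 2*z*exp(y*z) + 5*exp(y) - 1)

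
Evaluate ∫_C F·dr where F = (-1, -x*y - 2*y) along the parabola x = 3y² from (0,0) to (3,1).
-19/4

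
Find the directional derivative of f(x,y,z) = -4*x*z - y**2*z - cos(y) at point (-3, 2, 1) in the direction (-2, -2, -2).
-sqrt(3)*sin(2)/3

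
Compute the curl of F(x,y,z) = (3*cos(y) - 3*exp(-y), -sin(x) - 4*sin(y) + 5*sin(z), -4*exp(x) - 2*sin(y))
(-2*cos(y) - 5*cos(z), 4*exp(x), 3*sin(y) - cos(x) - 3*exp(-y))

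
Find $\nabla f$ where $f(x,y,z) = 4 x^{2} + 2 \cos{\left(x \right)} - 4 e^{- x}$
(8*x - 2*sin(x) + 4*exp(-x), 0, 0)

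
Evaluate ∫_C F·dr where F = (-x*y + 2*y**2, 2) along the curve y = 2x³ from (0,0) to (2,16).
5792/35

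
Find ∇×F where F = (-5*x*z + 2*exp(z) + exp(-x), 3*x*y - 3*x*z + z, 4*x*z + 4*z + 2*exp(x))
(3*x - 1, -5*x - 4*z - 2*exp(x) + 2*exp(z), 3*y - 3*z)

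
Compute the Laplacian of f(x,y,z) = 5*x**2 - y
10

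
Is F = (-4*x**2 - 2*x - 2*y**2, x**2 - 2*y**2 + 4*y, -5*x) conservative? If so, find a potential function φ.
No, ∇×F = (0, 5, 2*x + 4*y) ≠ 0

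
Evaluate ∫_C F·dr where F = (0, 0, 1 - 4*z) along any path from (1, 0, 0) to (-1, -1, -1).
-3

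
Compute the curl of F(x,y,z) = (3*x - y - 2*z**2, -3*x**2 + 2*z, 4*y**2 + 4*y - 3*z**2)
(8*y + 2, -4*z, 1 - 6*x)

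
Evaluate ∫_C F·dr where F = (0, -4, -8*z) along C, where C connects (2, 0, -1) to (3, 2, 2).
-20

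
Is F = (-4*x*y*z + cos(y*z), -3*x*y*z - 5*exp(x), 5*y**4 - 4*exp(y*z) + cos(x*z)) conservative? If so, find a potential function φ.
No, ∇×F = (3*x*y + 20*y**3 - 4*z*exp(y*z), -4*x*y - y*sin(y*z) + z*sin(x*z), 4*x*z - 3*y*z + z*sin(y*z) - 5*exp(x)) ≠ 0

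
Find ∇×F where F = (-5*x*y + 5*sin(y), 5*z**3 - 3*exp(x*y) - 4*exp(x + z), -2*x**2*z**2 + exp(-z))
(-15*z**2 + 4*exp(x + z), 4*x*z**2, 5*x - 3*y*exp(x*y) - 4*exp(x + z) - 5*cos(y))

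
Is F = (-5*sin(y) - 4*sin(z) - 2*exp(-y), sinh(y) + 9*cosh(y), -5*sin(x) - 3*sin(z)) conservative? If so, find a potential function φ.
No, ∇×F = (0, 5*cos(x) - 4*cos(z), 5*cos(y) - 2*exp(-y)) ≠ 0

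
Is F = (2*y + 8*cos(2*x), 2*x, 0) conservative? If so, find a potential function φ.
Yes, F is conservative. φ = 2*x*y + 4*sin(2*x)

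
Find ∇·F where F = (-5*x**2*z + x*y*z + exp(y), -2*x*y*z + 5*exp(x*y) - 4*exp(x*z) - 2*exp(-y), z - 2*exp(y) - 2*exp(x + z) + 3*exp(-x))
-12*x*z + 5*x*exp(x*y) + y*z - 2*exp(x + z) + 1 + 2*exp(-y)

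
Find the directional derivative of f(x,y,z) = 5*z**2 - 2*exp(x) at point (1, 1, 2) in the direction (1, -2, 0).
-2*sqrt(5)*E/5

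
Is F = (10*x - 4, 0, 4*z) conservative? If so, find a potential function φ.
Yes, F is conservative. φ = 5*x**2 - 4*x + 2*z**2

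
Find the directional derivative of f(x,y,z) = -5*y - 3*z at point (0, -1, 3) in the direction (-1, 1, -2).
sqrt(6)/6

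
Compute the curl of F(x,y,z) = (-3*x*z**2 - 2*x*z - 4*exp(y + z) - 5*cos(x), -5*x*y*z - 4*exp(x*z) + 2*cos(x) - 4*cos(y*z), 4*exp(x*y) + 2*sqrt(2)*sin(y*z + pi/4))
(5*x*y + 4*x*exp(x*y) + 4*x*exp(x*z) - 4*y*sin(y*z) + 2*sqrt(2)*z*cos(y*z + pi/4), -6*x*z - 2*x - 4*y*exp(x*y) - 4*exp(y + z), -5*y*z - 4*z*exp(x*z) + 4*exp(y + z) - 2*sin(x))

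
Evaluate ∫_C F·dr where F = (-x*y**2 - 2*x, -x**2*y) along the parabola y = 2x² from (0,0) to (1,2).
-3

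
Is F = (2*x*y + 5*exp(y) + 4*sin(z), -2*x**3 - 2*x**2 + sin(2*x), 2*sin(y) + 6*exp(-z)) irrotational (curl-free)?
No, ∇×F = (2*cos(y), 4*cos(z), -6*x**2 - 6*x - 5*exp(y) + 2*cos(2*x))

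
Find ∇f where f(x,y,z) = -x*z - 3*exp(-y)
(-z, 3*exp(-y), -x)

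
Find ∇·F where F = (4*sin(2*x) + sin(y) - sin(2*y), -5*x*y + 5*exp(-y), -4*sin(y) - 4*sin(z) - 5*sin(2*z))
-5*x + 8*cos(2*x) - 4*cos(z) - 10*cos(2*z) - 5*exp(-y)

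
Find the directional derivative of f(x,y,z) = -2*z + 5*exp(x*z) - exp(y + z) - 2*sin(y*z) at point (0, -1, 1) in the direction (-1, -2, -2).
1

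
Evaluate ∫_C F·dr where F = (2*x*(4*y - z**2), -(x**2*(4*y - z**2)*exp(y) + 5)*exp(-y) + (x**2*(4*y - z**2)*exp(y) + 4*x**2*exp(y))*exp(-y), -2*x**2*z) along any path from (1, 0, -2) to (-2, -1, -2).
-33 + 5*E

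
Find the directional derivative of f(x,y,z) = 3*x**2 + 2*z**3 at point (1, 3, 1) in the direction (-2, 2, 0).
-3*sqrt(2)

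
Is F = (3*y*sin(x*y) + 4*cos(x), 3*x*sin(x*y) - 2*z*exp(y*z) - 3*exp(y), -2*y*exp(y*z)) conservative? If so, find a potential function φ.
Yes, F is conservative. φ = -3*exp(y) - 2*exp(y*z) + 4*sin(x) - 3*cos(x*y)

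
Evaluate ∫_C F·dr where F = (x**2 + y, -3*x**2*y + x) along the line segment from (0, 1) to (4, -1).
4/3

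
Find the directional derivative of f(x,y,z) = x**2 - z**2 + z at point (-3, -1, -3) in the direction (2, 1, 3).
9*sqrt(14)/14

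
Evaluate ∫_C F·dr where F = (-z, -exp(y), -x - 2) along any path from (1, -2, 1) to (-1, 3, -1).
-exp(3) + exp(-2) + 4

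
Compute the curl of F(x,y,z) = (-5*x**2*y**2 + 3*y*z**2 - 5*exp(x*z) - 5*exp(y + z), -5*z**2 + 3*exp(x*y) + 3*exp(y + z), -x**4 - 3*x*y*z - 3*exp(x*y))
(-3*x*z - 3*x*exp(x*y) + 10*z - 3*exp(y + z), 4*x**3 - 5*x*exp(x*z) + 9*y*z + 3*y*exp(x*y) - 5*exp(y + z), 10*x**2*y + 3*y*exp(x*y) - 3*z**2 + 5*exp(y + z))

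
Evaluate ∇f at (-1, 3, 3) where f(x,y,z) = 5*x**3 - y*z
(15, -3, -3)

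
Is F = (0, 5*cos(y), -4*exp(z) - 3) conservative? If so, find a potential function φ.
Yes, F is conservative. φ = -3*z - 4*exp(z) + 5*sin(y)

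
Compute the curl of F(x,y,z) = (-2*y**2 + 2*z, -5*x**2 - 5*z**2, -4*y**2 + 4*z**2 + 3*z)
(-8*y + 10*z, 2, -10*x + 4*y)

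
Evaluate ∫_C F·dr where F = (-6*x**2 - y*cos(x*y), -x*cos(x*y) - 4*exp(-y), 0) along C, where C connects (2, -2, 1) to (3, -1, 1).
-38 - 4*exp(2) + sin(3) - sin(4) + 4*E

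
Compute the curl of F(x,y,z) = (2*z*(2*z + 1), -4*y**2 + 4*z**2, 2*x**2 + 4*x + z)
(-8*z, -4*x + 8*z - 2, 0)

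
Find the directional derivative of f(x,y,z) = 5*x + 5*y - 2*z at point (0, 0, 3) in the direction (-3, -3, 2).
-17*sqrt(22)/11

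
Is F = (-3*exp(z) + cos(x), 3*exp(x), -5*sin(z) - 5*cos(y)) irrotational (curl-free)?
No, ∇×F = (5*sin(y), -3*exp(z), 3*exp(x))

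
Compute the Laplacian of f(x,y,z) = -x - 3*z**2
-6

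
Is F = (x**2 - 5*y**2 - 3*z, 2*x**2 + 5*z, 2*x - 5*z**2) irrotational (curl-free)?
No, ∇×F = (-5, -5, 4*x + 10*y)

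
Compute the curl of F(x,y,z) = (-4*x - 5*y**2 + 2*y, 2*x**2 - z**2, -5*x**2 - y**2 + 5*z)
(-2*y + 2*z, 10*x, 4*x + 10*y - 2)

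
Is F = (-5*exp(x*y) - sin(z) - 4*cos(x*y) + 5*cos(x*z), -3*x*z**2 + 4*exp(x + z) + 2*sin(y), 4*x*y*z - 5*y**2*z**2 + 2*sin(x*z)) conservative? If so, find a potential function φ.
No, ∇×F = (10*x*z - 10*y*z**2 - 4*exp(x + z), -5*x*sin(x*z) - 4*y*z - 2*z*cos(x*z) - cos(z), 5*x*exp(x*y) - 4*x*sin(x*y) - 3*z**2 + 4*exp(x + z)) ≠ 0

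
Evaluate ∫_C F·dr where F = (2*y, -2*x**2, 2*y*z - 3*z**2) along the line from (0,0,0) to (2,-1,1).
-1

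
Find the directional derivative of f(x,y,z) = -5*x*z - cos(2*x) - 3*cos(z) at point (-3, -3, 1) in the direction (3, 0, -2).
-3*sqrt(13)*(2*sin(6) + 2*sin(1) + 15)/13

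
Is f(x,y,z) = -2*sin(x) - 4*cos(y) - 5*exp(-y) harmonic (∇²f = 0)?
No, ∇²f = 2*sin(x) + 4*cos(y) - 5*exp(-y)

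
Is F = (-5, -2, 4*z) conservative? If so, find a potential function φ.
Yes, F is conservative. φ = -5*x - 2*y + 2*z**2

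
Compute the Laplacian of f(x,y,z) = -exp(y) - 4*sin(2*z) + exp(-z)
-exp(y) + 16*sin(2*z) + exp(-z)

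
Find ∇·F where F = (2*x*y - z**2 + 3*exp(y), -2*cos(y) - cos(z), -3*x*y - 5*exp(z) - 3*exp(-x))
2*y - 5*exp(z) + 2*sin(y)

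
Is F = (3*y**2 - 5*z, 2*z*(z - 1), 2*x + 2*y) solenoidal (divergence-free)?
Yes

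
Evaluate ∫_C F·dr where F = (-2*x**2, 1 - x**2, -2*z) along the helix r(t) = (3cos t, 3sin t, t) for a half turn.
36 - pi**2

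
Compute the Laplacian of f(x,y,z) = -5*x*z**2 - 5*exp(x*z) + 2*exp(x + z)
-5*x**2*exp(x*z) - 10*x - 5*z**2*exp(x*z) + 4*exp(x + z)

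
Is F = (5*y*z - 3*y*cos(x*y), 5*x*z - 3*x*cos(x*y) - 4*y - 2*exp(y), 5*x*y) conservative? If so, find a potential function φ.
Yes, F is conservative. φ = 5*x*y*z - 2*y**2 - 2*exp(y) - 3*sin(x*y)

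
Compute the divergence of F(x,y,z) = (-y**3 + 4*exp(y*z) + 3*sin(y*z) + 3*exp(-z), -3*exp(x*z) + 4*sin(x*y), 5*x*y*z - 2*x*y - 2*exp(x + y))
x*(5*y + 4*cos(x*y))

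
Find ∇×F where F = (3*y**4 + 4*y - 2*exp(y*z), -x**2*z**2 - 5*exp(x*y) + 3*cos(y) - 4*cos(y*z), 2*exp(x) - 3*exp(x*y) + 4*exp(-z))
(2*x**2*z - 3*x*exp(x*y) - 4*y*sin(y*z), 3*y*exp(x*y) - 2*y*exp(y*z) - 2*exp(x), -2*x*z**2 - 12*y**3 - 5*y*exp(x*y) + 2*z*exp(y*z) - 4)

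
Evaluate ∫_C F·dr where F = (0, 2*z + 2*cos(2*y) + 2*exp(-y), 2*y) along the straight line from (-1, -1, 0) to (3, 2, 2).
sin(4) - 2*exp(-2) + sin(2) + 2*E + 8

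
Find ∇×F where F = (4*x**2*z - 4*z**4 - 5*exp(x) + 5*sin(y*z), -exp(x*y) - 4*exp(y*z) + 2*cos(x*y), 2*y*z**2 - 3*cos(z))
(4*y*exp(y*z) + 2*z**2, 4*x**2 + 5*y*cos(y*z) - 16*z**3, -y*exp(x*y) - 2*y*sin(x*y) - 5*z*cos(y*z))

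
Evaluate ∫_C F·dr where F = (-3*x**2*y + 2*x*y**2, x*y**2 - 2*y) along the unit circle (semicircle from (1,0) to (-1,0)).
pi/2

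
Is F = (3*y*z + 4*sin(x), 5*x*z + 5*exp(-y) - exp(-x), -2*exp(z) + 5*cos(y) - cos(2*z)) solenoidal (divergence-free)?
No, ∇·F = -2*exp(z) + 2*sin(2*z) + 4*cos(x) - 5*exp(-y)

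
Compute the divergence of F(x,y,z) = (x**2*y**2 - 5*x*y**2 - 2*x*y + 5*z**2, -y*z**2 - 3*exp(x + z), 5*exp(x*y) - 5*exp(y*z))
2*x*y**2 - 5*y**2 - 5*y*exp(y*z) - 2*y - z**2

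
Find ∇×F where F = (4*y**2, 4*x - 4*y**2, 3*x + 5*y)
(5, -3, 4 - 8*y)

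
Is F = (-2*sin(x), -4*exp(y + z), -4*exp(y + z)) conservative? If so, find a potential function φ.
Yes, F is conservative. φ = -4*exp(y + z) + 2*cos(x)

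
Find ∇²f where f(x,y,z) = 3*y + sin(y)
-sin(y)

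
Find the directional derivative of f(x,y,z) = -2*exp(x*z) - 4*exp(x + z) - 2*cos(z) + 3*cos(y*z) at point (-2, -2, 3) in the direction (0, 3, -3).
sqrt(2)*(15*exp(6)*sin(6)/2 - exp(6)*sin(3) - 2 + 2*exp(7))*exp(-6)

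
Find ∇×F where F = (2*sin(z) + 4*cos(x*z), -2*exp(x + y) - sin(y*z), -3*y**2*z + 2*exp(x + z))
(y*(-6*z + cos(y*z)), -4*x*sin(x*z) - 2*exp(x + z) + 2*cos(z), -2*exp(x + y))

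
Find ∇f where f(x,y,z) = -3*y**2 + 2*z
(0, -6*y, 2)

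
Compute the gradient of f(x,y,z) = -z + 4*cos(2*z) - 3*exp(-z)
(0, 0, -8*sin(2*z) - 1 + 3*exp(-z))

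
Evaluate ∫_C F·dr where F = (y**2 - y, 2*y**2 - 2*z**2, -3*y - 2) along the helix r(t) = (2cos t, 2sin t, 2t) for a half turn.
-104/3 + 30*pi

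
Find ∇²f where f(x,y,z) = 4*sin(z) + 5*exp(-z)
-4*sin(z) + 5*exp(-z)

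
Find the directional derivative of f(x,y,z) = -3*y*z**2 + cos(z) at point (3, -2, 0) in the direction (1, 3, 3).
0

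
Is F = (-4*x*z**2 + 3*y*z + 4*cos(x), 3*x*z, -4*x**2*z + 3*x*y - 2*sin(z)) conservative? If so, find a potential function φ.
Yes, F is conservative. φ = -2*x**2*z**2 + 3*x*y*z + 4*sin(x) + 2*cos(z)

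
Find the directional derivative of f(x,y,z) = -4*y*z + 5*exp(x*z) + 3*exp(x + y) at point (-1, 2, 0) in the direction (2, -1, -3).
3*sqrt(14)*(E + 13)/14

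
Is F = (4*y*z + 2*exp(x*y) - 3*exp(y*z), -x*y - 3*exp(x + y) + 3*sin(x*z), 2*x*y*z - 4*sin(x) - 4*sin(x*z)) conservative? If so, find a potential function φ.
No, ∇×F = (x*(2*z - 3*cos(x*z)), -2*y*z - 3*y*exp(y*z) + 4*y + 4*z*cos(x*z) + 4*cos(x), -2*x*exp(x*y) - y + 3*z*exp(y*z) + 3*z*cos(x*z) - 4*z - 3*exp(x + y)) ≠ 0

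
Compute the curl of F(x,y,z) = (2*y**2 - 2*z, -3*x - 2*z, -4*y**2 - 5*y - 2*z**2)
(-8*y - 3, -2, -4*y - 3)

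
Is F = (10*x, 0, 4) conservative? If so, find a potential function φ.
Yes, F is conservative. φ = 5*x**2 + 4*z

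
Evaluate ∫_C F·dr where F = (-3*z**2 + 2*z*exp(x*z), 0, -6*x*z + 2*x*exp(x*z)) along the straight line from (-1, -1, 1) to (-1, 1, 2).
-2*exp(-1) + 2*exp(-2) + 9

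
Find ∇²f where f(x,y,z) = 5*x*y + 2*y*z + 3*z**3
18*z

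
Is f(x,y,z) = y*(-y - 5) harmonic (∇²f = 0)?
No, ∇²f = -2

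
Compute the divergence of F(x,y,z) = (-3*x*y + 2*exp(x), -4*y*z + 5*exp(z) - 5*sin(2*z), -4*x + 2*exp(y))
-3*y - 4*z + 2*exp(x)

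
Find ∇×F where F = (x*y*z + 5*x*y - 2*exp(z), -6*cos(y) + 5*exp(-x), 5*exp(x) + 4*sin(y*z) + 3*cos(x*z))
(4*z*cos(y*z), x*y + 3*z*sin(x*z) - 5*exp(x) - 2*exp(z), -x*z - 5*x - 5*exp(-x))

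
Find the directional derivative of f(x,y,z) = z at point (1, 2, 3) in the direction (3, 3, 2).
sqrt(22)/11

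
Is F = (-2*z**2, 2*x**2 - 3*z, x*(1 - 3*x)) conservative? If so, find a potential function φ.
No, ∇×F = (3, 6*x - 4*z - 1, 4*x) ≠ 0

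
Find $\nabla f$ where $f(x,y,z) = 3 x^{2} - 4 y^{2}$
(6*x, -8*y, 0)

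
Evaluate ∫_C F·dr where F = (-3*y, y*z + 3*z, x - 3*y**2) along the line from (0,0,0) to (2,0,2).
2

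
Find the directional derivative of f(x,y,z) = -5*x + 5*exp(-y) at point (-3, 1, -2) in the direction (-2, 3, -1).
5*sqrt(14)*(-3 + 2*E)*exp(-1)/14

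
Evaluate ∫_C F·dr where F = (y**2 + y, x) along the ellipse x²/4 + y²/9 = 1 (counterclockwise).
0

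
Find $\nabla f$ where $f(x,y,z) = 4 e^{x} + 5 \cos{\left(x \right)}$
(4*exp(x) - 5*sin(x), 0, 0)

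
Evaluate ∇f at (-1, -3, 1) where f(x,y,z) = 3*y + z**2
(0, 3, 2)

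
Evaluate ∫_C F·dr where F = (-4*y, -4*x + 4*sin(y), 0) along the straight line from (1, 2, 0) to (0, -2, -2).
8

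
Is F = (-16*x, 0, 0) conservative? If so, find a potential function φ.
Yes, F is conservative. φ = -8*x**2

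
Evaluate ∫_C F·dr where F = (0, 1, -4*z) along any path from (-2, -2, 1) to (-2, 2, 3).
-12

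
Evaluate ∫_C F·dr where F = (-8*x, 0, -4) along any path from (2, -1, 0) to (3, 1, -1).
-16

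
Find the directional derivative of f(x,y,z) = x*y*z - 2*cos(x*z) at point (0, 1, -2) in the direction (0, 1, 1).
0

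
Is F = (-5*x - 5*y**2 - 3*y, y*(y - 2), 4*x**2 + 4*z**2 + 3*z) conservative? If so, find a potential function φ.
No, ∇×F = (0, -8*x, 10*y + 3) ≠ 0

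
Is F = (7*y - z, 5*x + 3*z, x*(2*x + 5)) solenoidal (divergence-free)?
Yes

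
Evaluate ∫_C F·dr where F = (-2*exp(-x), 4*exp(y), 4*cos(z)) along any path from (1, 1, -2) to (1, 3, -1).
-4*E - 4*sin(1) + 4*sin(2) + 4*exp(3)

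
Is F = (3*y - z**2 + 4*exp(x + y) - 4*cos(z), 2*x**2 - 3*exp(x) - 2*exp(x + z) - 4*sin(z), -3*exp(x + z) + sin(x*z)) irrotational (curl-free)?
No, ∇×F = (2*exp(x + z) + 4*cos(z), -z*cos(x*z) - 2*z + 3*exp(x + z) + 4*sin(z), 4*x - 3*exp(x) - 4*exp(x + y) - 2*exp(x + z) - 3)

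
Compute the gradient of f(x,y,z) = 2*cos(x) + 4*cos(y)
(-2*sin(x), -4*sin(y), 0)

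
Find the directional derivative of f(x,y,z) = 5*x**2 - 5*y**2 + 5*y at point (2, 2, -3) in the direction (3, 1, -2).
45*sqrt(14)/14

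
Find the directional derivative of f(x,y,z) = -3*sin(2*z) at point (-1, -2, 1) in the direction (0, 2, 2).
-3*sqrt(2)*cos(2)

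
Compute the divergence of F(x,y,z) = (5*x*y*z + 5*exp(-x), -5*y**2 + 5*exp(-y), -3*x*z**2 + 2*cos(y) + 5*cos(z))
-6*x*z + 5*y*z - 10*y - 5*sin(z) - 5*exp(-y) - 5*exp(-x)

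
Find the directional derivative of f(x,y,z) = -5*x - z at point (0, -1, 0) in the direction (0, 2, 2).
-sqrt(2)/2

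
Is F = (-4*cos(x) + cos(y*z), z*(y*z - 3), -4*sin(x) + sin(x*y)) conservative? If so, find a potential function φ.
No, ∇×F = (x*cos(x*y) - 2*y*z + 3, -y*sin(y*z) - y*cos(x*y) + 4*cos(x), z*sin(y*z)) ≠ 0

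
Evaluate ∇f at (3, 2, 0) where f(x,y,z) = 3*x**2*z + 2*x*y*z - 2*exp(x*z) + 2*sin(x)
(2*cos(3), 0, 33)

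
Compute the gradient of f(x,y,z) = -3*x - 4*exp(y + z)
(-3, -4*exp(y + z), -4*exp(y + z))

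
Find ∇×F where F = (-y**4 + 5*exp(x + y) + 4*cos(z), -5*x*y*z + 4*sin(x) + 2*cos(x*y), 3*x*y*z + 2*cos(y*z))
(5*x*y + 3*x*z - 2*z*sin(y*z), -3*y*z - 4*sin(z), 4*y**3 - 5*y*z - 2*y*sin(x*y) - 5*exp(x + y) + 4*cos(x))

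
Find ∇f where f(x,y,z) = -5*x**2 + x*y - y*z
(-10*x + y, x - z, -y)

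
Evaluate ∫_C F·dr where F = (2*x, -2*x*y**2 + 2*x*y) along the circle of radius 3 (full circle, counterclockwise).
-81*pi/2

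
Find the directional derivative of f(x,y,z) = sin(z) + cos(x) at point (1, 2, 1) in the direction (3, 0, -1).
-sqrt(10)*(cos(1) + 3*sin(1))/10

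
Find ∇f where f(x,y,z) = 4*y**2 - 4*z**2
(0, 8*y, -8*z)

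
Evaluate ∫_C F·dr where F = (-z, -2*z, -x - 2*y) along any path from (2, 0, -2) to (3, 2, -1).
3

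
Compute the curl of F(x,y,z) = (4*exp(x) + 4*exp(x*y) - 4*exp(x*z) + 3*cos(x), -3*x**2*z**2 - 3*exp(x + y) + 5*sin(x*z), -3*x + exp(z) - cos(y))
(6*x**2*z - 5*x*cos(x*z) + sin(y), -4*x*exp(x*z) + 3, -6*x*z**2 - 4*x*exp(x*y) + 5*z*cos(x*z) - 3*exp(x + y))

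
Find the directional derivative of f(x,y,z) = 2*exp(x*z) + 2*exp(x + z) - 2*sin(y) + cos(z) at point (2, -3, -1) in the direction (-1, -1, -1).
sqrt(3)*(-4*exp(3) + 2*exp(2)*cos(3) - exp(2)*sin(1) - 2)*exp(-2)/3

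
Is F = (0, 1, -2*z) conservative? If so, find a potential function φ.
Yes, F is conservative. φ = y - z**2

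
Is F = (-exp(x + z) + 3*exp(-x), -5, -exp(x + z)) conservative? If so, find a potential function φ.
Yes, F is conservative. φ = -5*y - exp(x + z) - 3*exp(-x)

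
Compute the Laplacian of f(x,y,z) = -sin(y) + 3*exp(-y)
sin(y) + 3*exp(-y)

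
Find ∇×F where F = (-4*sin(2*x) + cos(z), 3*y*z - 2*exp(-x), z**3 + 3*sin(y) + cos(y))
(-3*y - sin(y) + 3*cos(y), -sin(z), 2*exp(-x))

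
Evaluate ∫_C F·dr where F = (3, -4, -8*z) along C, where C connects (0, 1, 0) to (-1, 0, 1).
-3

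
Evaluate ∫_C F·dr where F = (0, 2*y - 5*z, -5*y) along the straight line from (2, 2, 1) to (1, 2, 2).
-10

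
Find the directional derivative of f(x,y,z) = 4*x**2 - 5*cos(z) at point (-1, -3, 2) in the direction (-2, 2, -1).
16/3 - 5*sin(2)/3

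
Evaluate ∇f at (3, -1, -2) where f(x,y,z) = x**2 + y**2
(6, -2, 0)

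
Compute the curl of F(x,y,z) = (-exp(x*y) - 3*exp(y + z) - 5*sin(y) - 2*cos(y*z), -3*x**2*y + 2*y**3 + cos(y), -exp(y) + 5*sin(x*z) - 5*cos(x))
(-exp(y), 2*y*sin(y*z) - 5*z*cos(x*z) - 3*exp(y + z) - 5*sin(x), -6*x*y + x*exp(x*y) - 2*z*sin(y*z) + 3*exp(y + z) + 5*cos(y))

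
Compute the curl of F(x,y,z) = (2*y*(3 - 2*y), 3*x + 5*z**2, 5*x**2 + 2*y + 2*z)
(2 - 10*z, -10*x, 8*y - 3)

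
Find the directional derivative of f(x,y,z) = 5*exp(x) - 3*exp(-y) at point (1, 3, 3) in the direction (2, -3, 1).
sqrt(14)*(-9 + 10*exp(4))*exp(-3)/14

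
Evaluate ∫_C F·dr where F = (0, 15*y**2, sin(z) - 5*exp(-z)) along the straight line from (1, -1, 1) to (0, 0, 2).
-5*exp(-1) - cos(2) + cos(1) + 5*exp(-2) + 5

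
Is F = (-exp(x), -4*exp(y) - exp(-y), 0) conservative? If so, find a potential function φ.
Yes, F is conservative. φ = -exp(x) - 4*exp(y) + exp(-y)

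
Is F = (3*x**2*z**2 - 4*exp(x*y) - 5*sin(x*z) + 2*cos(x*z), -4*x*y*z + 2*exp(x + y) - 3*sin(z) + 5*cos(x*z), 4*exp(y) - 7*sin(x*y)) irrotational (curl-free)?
No, ∇×F = (4*x*y + 5*x*sin(x*z) - 7*x*cos(x*y) + 4*exp(y) + 3*cos(z), 6*x**2*z - 2*x*sin(x*z) - 5*x*cos(x*z) + 7*y*cos(x*y), 4*x*exp(x*y) - 4*y*z - 5*z*sin(x*z) + 2*exp(x + y))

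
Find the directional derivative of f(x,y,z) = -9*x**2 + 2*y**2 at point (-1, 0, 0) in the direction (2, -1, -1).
6*sqrt(6)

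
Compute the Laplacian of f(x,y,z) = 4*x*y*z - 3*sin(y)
3*sin(y)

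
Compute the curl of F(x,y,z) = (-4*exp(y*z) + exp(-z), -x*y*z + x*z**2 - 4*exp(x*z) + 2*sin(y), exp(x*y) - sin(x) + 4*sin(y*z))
(x*y - 2*x*z + x*exp(x*y) + 4*x*exp(x*z) + 4*z*cos(y*z), -y*exp(x*y) - 4*y*exp(y*z) + cos(x) - exp(-z), z*(-y + z - 4*exp(x*z) + 4*exp(y*z)))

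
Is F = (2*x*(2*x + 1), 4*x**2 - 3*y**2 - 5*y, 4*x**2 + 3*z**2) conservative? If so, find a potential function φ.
No, ∇×F = (0, -8*x, 8*x) ≠ 0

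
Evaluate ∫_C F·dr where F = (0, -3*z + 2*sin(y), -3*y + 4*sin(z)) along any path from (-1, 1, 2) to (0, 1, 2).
0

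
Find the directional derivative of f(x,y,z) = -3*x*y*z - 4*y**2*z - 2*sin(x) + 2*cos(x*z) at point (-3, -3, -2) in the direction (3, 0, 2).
6*sqrt(13)*(-30 + 4*sin(6) - cos(3))/13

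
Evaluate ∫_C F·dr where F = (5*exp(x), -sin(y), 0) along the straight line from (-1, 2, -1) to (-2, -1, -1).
-5*exp(-1) - cos(2) + cos(1) + 5*exp(-2)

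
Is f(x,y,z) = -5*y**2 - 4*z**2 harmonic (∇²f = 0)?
No, ∇²f = -18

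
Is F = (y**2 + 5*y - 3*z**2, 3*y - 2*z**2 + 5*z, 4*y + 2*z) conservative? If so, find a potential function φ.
No, ∇×F = (4*z - 1, -6*z, -2*y - 5) ≠ 0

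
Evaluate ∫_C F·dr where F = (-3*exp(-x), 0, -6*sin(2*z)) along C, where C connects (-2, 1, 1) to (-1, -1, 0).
-3*exp(2) - 3*cos(2) + 3 + 3*E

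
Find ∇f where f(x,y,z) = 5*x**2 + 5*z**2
(10*x, 0, 10*z)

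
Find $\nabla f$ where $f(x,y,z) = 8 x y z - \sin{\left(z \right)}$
(8*y*z, 8*x*z, 8*x*y - cos(z))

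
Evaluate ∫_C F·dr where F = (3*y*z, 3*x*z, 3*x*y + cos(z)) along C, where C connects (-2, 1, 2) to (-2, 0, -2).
12 - 2*sin(2)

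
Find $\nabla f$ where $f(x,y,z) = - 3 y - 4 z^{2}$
(0, -3, -8*z)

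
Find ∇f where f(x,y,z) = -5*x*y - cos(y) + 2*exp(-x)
(-5*y - 2*exp(-x), -5*x + sin(y), 0)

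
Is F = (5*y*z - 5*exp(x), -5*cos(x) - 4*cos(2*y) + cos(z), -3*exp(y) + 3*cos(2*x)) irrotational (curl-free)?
No, ∇×F = (-3*exp(y) + sin(z), 5*y + 6*sin(2*x), -5*z + 5*sin(x))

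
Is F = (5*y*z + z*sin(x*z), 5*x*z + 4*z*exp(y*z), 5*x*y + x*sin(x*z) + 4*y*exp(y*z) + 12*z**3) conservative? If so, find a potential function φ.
Yes, F is conservative. φ = 5*x*y*z + 3*z**4 + 4*exp(y*z) - cos(x*z)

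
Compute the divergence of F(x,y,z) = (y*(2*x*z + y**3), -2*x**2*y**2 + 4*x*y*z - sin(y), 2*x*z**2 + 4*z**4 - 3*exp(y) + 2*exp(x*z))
-4*x**2*y + 8*x*z + 2*x*exp(x*z) + 2*y*z + 16*z**3 - cos(y)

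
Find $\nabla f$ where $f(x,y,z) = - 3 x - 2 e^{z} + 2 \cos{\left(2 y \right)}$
(-3, -4*sin(2*y), -2*exp(z))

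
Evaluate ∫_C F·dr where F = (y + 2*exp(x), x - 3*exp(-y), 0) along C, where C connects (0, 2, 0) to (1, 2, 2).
2*E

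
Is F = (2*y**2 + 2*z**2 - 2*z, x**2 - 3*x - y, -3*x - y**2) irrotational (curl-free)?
No, ∇×F = (-2*y, 4*z + 1, 2*x - 4*y - 3)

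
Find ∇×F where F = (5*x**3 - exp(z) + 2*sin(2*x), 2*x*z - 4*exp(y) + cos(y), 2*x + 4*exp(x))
(-2*x, -4*exp(x) - exp(z) - 2, 2*z)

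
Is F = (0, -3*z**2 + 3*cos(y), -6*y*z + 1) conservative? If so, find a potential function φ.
Yes, F is conservative. φ = -3*y*z**2 + z + 3*sin(y)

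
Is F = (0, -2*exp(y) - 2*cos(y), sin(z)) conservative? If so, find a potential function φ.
Yes, F is conservative. φ = -2*exp(y) - 2*sin(y) - cos(z)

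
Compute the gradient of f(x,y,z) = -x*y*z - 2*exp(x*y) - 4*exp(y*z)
(y*(-z - 2*exp(x*y)), -x*z - 2*x*exp(x*y) - 4*z*exp(y*z), y*(-x - 4*exp(y*z)))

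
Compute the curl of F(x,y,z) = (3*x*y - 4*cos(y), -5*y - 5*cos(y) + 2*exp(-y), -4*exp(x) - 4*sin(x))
(0, 4*exp(x) + 4*cos(x), -3*x - 4*sin(y))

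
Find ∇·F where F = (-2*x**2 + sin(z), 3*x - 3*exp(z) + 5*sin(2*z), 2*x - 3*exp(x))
-4*x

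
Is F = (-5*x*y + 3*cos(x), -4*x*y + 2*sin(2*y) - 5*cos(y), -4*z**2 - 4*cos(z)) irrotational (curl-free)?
No, ∇×F = (0, 0, 5*x - 4*y)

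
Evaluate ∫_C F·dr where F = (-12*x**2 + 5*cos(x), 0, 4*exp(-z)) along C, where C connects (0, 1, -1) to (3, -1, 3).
-108 - 4*exp(-3) + 5*sin(3) + 4*E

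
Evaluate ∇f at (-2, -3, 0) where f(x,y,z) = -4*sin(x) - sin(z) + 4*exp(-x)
(-4*exp(2) - 4*cos(2), 0, -1)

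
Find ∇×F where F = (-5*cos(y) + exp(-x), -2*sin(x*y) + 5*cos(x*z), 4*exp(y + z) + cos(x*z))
(5*x*sin(x*z) + 4*exp(y + z), z*sin(x*z), -2*y*cos(x*y) - 5*z*sin(x*z) - 5*sin(y))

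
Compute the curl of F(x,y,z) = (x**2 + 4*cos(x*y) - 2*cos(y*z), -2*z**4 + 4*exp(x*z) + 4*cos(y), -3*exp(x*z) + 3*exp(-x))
(-4*x*exp(x*z) + 8*z**3, 2*y*sin(y*z) + 3*z*exp(x*z) + 3*exp(-x), 4*x*sin(x*y) + 4*z*exp(x*z) - 2*z*sin(y*z))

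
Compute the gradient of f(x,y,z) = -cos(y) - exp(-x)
(exp(-x), sin(y), 0)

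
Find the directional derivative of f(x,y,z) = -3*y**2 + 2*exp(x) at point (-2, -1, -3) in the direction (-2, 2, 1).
4 - 4*exp(-2)/3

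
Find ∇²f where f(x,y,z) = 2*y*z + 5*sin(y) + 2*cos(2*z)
-5*sin(y) - 8*cos(2*z)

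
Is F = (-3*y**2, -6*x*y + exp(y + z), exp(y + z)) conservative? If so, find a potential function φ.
Yes, F is conservative. φ = -3*x*y**2 + exp(y + z)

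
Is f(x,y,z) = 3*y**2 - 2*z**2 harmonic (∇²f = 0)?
No, ∇²f = 2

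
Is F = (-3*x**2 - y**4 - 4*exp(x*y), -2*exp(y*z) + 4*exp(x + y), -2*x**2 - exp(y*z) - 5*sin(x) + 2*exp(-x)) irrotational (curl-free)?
No, ∇×F = ((2*y - z)*exp(y*z), 4*x + 5*cos(x) + 2*exp(-x), 4*x*exp(x*y) + 4*y**3 + 4*exp(x + y))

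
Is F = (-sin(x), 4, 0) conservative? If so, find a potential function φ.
Yes, F is conservative. φ = 4*y + cos(x)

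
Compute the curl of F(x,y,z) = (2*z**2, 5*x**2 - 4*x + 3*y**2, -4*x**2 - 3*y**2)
(-6*y, 8*x + 4*z, 10*x - 4)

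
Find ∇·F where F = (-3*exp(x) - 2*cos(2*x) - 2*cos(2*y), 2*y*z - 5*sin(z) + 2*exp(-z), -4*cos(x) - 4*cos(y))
2*z - 3*exp(x) + 4*sin(2*x)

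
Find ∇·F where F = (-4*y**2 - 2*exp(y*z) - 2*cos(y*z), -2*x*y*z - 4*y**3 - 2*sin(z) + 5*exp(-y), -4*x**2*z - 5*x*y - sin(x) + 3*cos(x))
-4*x**2 - 2*x*z - 12*y**2 - 5*exp(-y)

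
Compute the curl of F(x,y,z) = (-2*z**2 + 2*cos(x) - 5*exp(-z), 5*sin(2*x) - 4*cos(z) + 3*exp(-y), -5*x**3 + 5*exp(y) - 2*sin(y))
(5*exp(y) - 4*sin(z) - 2*cos(y), 15*x**2 - 4*z + 5*exp(-z), 10*cos(2*x))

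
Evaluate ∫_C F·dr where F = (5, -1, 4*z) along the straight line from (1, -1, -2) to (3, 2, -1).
1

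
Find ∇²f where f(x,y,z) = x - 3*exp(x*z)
3*(-x**2 - z**2)*exp(x*z)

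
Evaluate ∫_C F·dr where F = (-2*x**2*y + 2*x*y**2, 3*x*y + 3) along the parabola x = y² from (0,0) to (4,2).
-262/21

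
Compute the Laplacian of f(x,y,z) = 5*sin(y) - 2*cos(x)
-5*sin(y) + 2*cos(x)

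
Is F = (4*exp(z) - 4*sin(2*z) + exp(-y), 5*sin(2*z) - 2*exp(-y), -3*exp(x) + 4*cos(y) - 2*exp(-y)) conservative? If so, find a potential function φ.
No, ∇×F = (-4*sin(y) - 10*cos(2*z) + 2*exp(-y), 3*exp(x) + 4*exp(z) - 8*cos(2*z), exp(-y)) ≠ 0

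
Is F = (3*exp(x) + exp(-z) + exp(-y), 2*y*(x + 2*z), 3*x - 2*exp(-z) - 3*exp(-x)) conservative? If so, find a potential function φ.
No, ∇×F = (-4*y, -3 - exp(-z) - 3*exp(-x), 2*y + exp(-y)) ≠ 0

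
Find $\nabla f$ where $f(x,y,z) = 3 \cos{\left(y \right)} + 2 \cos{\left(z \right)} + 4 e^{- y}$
(0, -3*sin(y) - 4*exp(-y), -2*sin(z))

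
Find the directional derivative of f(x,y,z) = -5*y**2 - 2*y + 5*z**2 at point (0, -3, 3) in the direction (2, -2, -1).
-86/3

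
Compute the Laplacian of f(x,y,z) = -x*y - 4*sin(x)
4*sin(x)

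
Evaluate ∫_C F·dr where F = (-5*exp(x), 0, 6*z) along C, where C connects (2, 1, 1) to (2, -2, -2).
9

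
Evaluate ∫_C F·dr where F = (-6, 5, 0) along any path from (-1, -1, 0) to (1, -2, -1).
-17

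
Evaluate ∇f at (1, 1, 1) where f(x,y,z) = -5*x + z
(-5, 0, 1)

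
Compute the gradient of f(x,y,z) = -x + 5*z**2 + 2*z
(-1, 0, 10*z + 2)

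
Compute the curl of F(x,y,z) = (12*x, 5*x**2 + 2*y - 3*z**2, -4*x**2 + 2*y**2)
(4*y + 6*z, 8*x, 10*x)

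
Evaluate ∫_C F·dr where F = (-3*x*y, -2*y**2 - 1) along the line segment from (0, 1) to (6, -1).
64/3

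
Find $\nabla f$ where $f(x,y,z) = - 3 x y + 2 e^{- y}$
(-3*y, -3*x - 2*exp(-y), 0)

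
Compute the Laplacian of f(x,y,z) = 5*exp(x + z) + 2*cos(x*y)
-2*x**2*cos(x*y) - 2*y**2*cos(x*y) + 10*exp(x + z)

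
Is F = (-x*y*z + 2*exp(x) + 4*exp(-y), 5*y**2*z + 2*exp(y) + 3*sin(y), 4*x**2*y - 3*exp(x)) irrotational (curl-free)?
No, ∇×F = (4*x**2 - 5*y**2, -9*x*y + 3*exp(x), x*z + 4*exp(-y))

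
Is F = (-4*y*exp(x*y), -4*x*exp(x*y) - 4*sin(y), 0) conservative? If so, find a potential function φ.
Yes, F is conservative. φ = -4*exp(x*y) + 4*cos(y)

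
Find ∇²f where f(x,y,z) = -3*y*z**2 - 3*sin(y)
-6*y + 3*sin(y)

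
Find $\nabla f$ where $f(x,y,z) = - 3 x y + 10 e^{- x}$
(-3*y - 10*exp(-x), -3*x, 0)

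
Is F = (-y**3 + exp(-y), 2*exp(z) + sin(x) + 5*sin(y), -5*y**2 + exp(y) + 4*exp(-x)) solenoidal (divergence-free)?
No, ∇·F = 5*cos(y)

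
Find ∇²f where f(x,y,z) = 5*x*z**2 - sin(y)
10*x + sin(y)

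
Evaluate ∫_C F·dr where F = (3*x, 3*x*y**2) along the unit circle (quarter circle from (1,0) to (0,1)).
-3/2 + 3*pi/16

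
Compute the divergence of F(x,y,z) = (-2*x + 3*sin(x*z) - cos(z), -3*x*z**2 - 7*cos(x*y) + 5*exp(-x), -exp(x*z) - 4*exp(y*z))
-x*exp(x*z) + 7*x*sin(x*y) - 4*y*exp(y*z) + 3*z*cos(x*z) - 2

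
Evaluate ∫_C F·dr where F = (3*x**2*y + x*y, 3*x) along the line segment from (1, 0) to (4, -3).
-657/4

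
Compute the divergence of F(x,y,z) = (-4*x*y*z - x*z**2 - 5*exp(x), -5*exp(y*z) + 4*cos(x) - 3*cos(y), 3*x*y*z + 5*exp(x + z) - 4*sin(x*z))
3*x*y - 4*x*cos(x*z) - 4*y*z - z**2 - 5*z*exp(y*z) - 5*exp(x) + 5*exp(x + z) + 3*sin(y)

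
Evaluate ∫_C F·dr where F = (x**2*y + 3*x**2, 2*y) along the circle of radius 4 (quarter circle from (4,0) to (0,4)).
-16*pi - 48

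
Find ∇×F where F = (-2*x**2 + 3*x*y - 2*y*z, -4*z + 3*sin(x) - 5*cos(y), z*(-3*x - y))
(4 - z, -2*y + 3*z, -3*x + 2*z + 3*cos(x))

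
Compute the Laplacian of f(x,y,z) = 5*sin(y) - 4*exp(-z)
-5*sin(y) - 4*exp(-z)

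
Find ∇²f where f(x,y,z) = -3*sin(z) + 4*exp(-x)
3*sin(z) + 4*exp(-x)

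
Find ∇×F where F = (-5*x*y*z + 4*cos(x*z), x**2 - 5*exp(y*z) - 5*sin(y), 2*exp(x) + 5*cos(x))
(5*y*exp(y*z), -5*x*y - 4*x*sin(x*z) - 2*exp(x) + 5*sin(x), x*(5*z + 2))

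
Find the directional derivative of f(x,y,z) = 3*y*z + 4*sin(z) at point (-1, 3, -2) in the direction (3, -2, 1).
sqrt(14)*(4*cos(2) + 21)/14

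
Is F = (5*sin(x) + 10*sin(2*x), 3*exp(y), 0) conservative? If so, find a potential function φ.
Yes, F is conservative. φ = 3*exp(y) - 5*cos(x) - 5*cos(2*x)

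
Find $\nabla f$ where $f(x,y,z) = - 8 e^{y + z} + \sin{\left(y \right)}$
(0, -8*exp(y + z) + cos(y), -8*exp(y + z))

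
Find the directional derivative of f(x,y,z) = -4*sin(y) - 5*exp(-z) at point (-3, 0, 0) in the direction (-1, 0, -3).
-3*sqrt(10)/2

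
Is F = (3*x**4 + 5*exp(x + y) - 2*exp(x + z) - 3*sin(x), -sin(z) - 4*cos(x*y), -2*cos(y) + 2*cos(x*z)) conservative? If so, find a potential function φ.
No, ∇×F = (2*sin(y) + cos(z), 2*z*sin(x*z) - 2*exp(x + z), 4*y*sin(x*y) - 5*exp(x + y)) ≠ 0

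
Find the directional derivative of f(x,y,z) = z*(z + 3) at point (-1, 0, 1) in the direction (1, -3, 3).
15*sqrt(19)/19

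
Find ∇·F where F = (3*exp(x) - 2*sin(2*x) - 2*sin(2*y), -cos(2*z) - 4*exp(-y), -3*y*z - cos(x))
-3*y + 3*exp(x) - 4*cos(2*x) + 4*exp(-y)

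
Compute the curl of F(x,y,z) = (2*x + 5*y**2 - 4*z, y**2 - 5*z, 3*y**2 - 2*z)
(6*y + 5, -4, -10*y)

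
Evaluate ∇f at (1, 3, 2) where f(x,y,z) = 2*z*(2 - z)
(0, 0, -4)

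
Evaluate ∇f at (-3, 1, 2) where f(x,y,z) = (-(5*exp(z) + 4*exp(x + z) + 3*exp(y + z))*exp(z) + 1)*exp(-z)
(-4*exp(-1), -3*exp(3), ((-3*E - 5)*exp(4) - 4*E - 1)*exp(-2))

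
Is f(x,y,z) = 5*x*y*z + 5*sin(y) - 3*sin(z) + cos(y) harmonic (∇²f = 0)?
No, ∇²f = -5*sin(y) + 3*sin(z) - cos(y)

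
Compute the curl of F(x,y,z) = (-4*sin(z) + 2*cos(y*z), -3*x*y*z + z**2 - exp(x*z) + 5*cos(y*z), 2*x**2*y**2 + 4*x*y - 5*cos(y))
(4*x**2*y + 3*x*y + x*exp(x*z) + 4*x + 5*y*sin(y*z) - 2*z + 5*sin(y), -4*x*y**2 - 2*y*sin(y*z) - 4*y - 4*cos(z), z*(-3*y - exp(x*z) + 2*sin(y*z)))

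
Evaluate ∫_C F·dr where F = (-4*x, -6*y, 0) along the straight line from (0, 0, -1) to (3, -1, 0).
-21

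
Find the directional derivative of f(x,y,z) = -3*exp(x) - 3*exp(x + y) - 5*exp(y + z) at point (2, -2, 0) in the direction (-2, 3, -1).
sqrt(14)*(-3*exp(2) - 10 + 6*exp(4))*exp(-2)/14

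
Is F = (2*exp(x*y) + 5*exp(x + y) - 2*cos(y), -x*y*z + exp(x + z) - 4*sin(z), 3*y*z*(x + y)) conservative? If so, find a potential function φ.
No, ∇×F = (x*y + 3*x*z + 6*y*z - exp(x + z) + 4*cos(z), -3*y*z, -2*x*exp(x*y) - y*z - 5*exp(x + y) + exp(x + z) - 2*sin(y)) ≠ 0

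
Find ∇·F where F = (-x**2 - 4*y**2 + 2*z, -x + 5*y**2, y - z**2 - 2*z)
-2*x + 10*y - 2*z - 2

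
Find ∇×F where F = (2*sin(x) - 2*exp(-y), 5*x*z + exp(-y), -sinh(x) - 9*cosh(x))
(-5*x, 9*sinh(x) + cosh(x), 5*z - 2*exp(-y))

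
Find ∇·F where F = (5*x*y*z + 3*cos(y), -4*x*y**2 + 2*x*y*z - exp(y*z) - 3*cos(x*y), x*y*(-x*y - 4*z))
-12*x*y + 2*x*z + 3*x*sin(x*y) + 5*y*z - z*exp(y*z)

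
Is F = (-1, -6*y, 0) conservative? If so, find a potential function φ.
Yes, F is conservative. φ = -x - 3*y**2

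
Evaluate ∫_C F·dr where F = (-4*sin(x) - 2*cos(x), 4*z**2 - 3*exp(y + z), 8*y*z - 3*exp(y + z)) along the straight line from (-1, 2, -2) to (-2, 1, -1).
-28 - 4*cos(1) - 2*sin(1) + 4*cos(2) + 2*sin(2)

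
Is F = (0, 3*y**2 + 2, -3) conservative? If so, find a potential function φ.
Yes, F is conservative. φ = y**3 + 2*y - 3*z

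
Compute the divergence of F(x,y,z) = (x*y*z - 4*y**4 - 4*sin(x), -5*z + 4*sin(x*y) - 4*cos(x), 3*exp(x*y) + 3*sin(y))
4*x*cos(x*y) + y*z - 4*cos(x)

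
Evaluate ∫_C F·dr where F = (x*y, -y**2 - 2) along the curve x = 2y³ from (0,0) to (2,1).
-13/21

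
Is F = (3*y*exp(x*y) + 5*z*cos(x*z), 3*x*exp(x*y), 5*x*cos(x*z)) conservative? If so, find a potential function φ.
Yes, F is conservative. φ = 3*exp(x*y) + 5*sin(x*z)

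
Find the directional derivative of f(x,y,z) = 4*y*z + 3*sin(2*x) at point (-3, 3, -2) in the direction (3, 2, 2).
2*sqrt(17)*(4 + 9*cos(6))/17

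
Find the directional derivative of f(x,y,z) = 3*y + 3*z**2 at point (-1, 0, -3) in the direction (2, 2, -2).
7*sqrt(3)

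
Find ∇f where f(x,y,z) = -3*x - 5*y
(-3, -5, 0)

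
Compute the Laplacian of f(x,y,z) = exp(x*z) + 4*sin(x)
x**2*exp(x*z) + z**2*exp(x*z) - 4*sin(x)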